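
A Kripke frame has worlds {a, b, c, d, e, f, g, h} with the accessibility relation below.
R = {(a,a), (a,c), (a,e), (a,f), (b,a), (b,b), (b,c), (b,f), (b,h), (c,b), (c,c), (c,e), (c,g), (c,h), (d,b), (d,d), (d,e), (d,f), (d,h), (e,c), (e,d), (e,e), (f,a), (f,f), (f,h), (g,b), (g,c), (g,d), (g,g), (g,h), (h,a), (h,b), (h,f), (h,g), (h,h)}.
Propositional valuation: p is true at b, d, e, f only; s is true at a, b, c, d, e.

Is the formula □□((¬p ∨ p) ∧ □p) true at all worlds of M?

Let φ = □□((¬p ∨ p) ∧ □p). Evaluate φ at each world:
  a (successors {a, c, e, f}): φ is false.
  b (successors {a, b, c, f, h}): φ is false.
  c (successors {b, c, e, g, h}): φ is false.
  d (successors {b, d, e, f, h}): φ is false.
  e (successors {c, d, e}): φ is false.
  f (successors {a, f, h}): φ is false.
  g (successors {b, c, d, g, h}): φ is false.
  h (successors {a, b, f, g, h}): φ is false.
Detail at a (counterexample):
  At a: □□((¬p ∨ p) ∧ □p) requires □((¬p ∨ p) ∧ □p) at every successor {a, c, e, f}.
    □((¬p ∨ p) ∧ □p) fails at a, so □□((¬p ∨ p) ∧ □p) is false at a.
      At a: □((¬p ∨ p) ∧ □p) requires (¬p ∨ p) ∧ □p at every successor {a, c, e, f}.
        (¬p ∨ p) ∧ □p fails at a, so □((¬p ∨ p) ∧ □p) is false at a.

No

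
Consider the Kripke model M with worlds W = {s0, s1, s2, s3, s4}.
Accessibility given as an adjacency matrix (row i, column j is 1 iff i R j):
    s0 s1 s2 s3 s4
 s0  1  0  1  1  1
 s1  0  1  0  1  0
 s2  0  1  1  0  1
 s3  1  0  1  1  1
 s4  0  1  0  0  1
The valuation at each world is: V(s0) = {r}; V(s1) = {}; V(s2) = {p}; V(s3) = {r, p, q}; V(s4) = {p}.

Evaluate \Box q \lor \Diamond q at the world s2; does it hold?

No

At s2: \Box q is false, \Diamond q is false, so \Box q \lor \Diamond q is false.
  At s2: \Box q requires q at every successor {s1, s2, s4}.
    q fails at s1, so \Box q is false at s2.
  At s2: \Diamond q requires q at some successor in {s1, s2, s4}.
    At s1: q is false.
    At s2: q is false.
    At s4: q is false.
  So \Diamond q is false at s2.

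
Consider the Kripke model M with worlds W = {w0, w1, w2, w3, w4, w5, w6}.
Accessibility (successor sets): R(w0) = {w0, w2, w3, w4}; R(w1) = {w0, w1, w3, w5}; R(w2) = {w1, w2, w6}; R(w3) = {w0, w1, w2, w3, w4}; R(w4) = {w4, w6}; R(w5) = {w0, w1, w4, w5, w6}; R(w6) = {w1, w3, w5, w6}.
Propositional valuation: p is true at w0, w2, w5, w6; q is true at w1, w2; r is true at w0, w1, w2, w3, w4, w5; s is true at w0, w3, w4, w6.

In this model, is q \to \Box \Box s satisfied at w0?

At w0: q is false, \Box \Box s is false, so q \to \Box \Box s is true.
  At w0: \Box \Box s requires \Box s at every successor {w0, w2, w3, w4}.
    \Box s fails at w0, so \Box \Box s is false at w0.
      At w0: \Box s requires s at every successor {w0, w2, w3, w4}.
        s fails at w2, so \Box s is false at w0.

Yes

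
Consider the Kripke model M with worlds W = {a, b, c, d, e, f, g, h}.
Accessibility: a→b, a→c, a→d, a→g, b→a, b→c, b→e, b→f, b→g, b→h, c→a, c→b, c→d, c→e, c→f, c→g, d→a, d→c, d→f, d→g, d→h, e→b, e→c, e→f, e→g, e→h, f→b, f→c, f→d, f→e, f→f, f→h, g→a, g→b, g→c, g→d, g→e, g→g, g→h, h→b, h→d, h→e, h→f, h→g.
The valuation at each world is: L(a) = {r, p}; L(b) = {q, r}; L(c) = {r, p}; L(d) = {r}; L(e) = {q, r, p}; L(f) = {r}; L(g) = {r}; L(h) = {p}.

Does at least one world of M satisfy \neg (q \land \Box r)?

Yes

Let φ = \neg (q \land \Box r). Evaluate φ at each world:
  a (successors {b, c, d, g}): φ is true.
  b (successors {a, c, e, f, g, h}): φ is true.
  c (successors {a, b, d, e, f, g}): φ is true.
  d (successors {a, c, f, g, h}): φ is true.
  e (successors {b, c, f, g, h}): φ is true.
  f (successors {b, c, d, e, f, h}): φ is true.
  g (successors {a, b, c, d, e, g, h}): φ is true.
  h (successors {b, d, e, f, g}): φ is true.
Detail at a (witness):
  At a: q \land \Box r is false, so \neg (q \land \Box r) is true.
    At a: q is false, \Box r is true, so q \land \Box r is false.
      At a: \Box r requires r at every successor {b, c, d, g}.
        At b: r is true.
        At c: r is true.
        At d: r is true.
        At g: r is true.
      So \Box r is true at a.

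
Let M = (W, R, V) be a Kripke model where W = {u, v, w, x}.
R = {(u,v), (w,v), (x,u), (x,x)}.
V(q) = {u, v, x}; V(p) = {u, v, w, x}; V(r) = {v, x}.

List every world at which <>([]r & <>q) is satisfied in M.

Let φ = <>([]r & <>q). Evaluate φ at each world:
  u (successors {v}): φ is false.
  v (successors ∅): φ is false.
  w (successors {v}): φ is false.
  x (successors {u, x}): φ is true.
For instance, at u:
  At u: <>([]r & <>q) requires []r & <>q at some successor in {v}.
    At v: []r & <>q is false.
  So <>([]r & <>q) is false at u.
Satisfying worlds: {x}

x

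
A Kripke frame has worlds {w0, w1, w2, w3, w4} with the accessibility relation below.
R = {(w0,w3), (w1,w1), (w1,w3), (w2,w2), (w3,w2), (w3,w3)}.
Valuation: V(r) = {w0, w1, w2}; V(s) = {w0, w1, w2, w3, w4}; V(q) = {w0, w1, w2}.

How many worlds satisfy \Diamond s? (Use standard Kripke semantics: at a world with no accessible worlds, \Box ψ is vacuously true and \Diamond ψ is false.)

Let φ = \Diamond s. Evaluate φ at each world:
  w0 (successors {w3}): φ is true.
  w1 (successors {w1, w3}): φ is true.
  w2 (successors {w2}): φ is true.
  w3 (successors {w2, w3}): φ is true.
  w4 (successors ∅): φ is false.
For instance, at w2:
  At w2: \Diamond s requires s at some successor in {w2}.
    s holds at w2, so \Diamond s is true at w2.
Satisfying worlds: {w0, w1, w2, w3}

4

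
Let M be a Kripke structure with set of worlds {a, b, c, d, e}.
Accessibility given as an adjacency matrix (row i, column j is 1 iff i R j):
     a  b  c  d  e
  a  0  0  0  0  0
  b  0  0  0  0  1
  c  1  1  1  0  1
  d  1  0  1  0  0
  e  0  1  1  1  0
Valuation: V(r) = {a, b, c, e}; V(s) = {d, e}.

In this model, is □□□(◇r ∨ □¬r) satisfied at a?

At a: no accessible worlds, so □□□(◇r ∨ □¬r) holds vacuously.

Yes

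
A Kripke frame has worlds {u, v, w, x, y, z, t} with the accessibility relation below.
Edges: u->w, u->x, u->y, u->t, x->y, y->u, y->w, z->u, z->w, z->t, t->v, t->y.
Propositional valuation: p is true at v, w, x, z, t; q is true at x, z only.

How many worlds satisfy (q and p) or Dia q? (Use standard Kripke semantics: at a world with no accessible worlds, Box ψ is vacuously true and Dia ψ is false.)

Recall that Dia ψ holds at a world iff ψ holds at some accessible world.
Let φ = (q and p) or Dia q. Evaluate φ at each world:
  u (successors {w, x, y, t}): φ is true.
  v (successors ∅): φ is false.
  w (successors ∅): φ is false.
  x (successors {y}): φ is true.
  y (successors {u, w}): φ is false.
  z (successors {u, w, t}): φ is true.
  t (successors {v, y}): φ is false.
For instance, at x:
  At x: q and p is true, Dia q is false, so (q and p) or Dia q is true.
    At x: Dia q requires q at some successor in {y}.
      At y: q is false.
    So Dia q is false at x.
Satisfying worlds: {u, x, z}

3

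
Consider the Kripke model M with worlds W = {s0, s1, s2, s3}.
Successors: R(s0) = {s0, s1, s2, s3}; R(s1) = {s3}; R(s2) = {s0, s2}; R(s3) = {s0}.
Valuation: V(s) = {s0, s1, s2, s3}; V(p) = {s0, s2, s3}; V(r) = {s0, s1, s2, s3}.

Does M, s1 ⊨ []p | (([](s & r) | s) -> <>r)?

Yes

At s1: []p is true, ([](s & r) | s) -> <>r is true, so []p | (([](s & r) | s) -> <>r) is true.
  At s1: []p requires p at every successor {s3}.
    At s3: p is true.
  So []p is true at s1.
  At s1: [](s & r) | s is true, <>r is true, so ([](s & r) | s) -> <>r is true.
    At s1: [](s & r) is true, s is true, so [](s & r) | s is true.
      At s1: [](s & r) requires s & r at every successor {s3}.
        At s3: s & r is true.
      So [](s & r) is true at s1.
    At s1: <>r requires r at some successor in {s3}.
      r holds at s3, so <>r is true at s1.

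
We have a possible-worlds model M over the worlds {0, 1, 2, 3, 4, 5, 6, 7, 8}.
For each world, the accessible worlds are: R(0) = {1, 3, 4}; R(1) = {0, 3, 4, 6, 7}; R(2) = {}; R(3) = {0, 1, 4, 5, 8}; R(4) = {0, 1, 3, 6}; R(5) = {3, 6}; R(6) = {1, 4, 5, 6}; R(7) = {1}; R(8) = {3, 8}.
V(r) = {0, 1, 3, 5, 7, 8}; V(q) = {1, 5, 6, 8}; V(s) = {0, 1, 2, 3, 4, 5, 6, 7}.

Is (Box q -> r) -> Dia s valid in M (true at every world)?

Let φ = (Box q -> r) -> Dia s. Evaluate φ at each world:
  0 (successors {1, 3, 4}): φ is true.
  1 (successors {0, 3, 4, 6, 7}): φ is true.
  2 (successors ∅): φ is true.
  3 (successors {0, 1, 4, 5, 8}): φ is true.
  4 (successors {0, 1, 3, 6}): φ is true.
  5 (successors {3, 6}): φ is true.
  6 (successors {1, 4, 5, 6}): φ is true.
  7 (successors {1}): φ is true.
  8 (successors {3, 8}): φ is true.
For instance, at 7:
  At 7: Box q -> r is true, Dia s is true, so (Box q -> r) -> Dia s is true.
    At 7: Box q is true, r is true, so Box q -> r is true.
      At 7: Box q requires q at every successor {1}.
        At 1: q is true.
      So Box q is true at 7.
    At 7: Dia s requires s at some successor in {1}.
      s holds at 1, so Dia s is true at 7.

Yes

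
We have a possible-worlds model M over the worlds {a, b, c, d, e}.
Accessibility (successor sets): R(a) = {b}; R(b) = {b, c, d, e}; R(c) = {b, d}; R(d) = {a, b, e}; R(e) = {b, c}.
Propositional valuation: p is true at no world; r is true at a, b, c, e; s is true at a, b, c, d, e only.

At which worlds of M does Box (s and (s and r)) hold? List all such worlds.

a, d, e

Let φ = Box (s and (s and r)). Evaluate φ at each world:
  a (successors {b}): φ is true.
  b (successors {b, c, d, e}): φ is false.
  c (successors {b, d}): φ is false.
  d (successors {a, b, e}): φ is true.
  e (successors {b, c}): φ is true.
For instance, at c:
  At c: Box (s and (s and r)) requires s and (s and r) at every successor {b, d}.
    s and (s and r) fails at d, so Box (s and (s and r)) is false at c.
Satisfying worlds: {a, d, e}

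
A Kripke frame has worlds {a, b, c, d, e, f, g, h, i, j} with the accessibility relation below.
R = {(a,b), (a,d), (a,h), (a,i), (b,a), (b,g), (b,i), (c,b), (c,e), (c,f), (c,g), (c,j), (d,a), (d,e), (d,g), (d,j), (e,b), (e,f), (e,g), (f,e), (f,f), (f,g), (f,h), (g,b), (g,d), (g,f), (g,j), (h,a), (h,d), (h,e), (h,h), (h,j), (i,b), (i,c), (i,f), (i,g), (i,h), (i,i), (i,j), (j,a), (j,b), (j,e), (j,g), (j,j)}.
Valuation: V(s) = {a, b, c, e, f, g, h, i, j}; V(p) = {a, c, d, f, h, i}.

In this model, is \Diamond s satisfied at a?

Yes

At a: \Diamond s requires s at some successor in {b, d, h, i}.
  s holds at b, so \Diamond s is true at a.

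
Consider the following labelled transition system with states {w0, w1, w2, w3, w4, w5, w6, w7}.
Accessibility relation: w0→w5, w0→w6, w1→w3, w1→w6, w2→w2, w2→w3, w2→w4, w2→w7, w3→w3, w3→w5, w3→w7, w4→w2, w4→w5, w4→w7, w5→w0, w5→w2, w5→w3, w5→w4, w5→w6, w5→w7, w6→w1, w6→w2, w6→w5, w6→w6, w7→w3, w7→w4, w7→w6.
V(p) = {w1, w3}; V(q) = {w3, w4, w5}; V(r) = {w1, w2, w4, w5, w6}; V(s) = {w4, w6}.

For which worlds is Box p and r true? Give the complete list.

Let φ = Box p and r. Evaluate φ at each world:
  w0 (successors {w5, w6}): φ is false.
  w1 (successors {w3, w6}): φ is false.
  w2 (successors {w2, w3, w4, w7}): φ is false.
  w3 (successors {w3, w5, w7}): φ is false.
  w4 (successors {w2, w5, w7}): φ is false.
  w5 (successors {w0, w2, w3, w4, w6, w7}): φ is false.
  w6 (successors {w1, w2, w5, w6}): φ is false.
  w7 (successors {w3, w4, w6}): φ is false.
For instance, at w0:
  At w0: Box p is false, r is false, so Box p and r is false.
    At w0: Box p requires p at every successor {w5, w6}.
      p fails at w5, so Box p is false at w0.
Satisfying worlds: none.

none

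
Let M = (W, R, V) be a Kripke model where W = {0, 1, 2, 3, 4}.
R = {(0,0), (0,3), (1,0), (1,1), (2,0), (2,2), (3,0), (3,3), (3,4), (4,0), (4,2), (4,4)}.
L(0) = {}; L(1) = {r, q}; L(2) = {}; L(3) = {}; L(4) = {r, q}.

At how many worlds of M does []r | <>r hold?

Recall that []ψ holds at a world iff ψ holds at every accessible world, and <>ψ holds iff ψ holds at some accessible world.
Let φ = []r | <>r. Evaluate φ at each world:
  0 (successors {0, 3}): φ is false.
  1 (successors {0, 1}): φ is true.
  2 (successors {0, 2}): φ is false.
  3 (successors {0, 3, 4}): φ is true.
  4 (successors {0, 2, 4}): φ is true.
For instance, at 1:
  At 1: []r is false, <>r is true, so []r | <>r is true.
    At 1: []r requires r at every successor {0, 1}.
      r fails at 0, so []r is false at 1.
    At 1: <>r requires r at some successor in {0, 1}.
      r holds at 1, so <>r is true at 1.
Satisfying worlds: {1, 3, 4}

3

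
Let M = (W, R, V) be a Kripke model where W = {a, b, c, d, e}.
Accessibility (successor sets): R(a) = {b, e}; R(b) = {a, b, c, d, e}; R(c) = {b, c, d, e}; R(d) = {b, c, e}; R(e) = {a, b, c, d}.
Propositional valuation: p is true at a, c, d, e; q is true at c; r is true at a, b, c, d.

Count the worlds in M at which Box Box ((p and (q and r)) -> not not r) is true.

5

Let φ = Box Box ((p and (q and r)) -> not not r). Evaluate φ at each world:
  a (successors {b, e}): φ is true.
  b (successors {a, b, c, d, e}): φ is true.
  c (successors {b, c, d, e}): φ is true.
  d (successors {b, c, e}): φ is true.
  e (successors {a, b, c, d}): φ is true.
For instance, at c:
  At c: Box Box ((p and (q and r)) -> not not r) requires Box ((p and (q and r)) -> not not r) at every successor {b, c, d, e}.
    At b: Box ((p and (q and r)) -> not not r) is true.
    At c: Box ((p and (q and r)) -> not not r) is true.
    At d: Box ((p and (q and r)) -> not not r) is true.
    At e: Box ((p and (q and r)) -> not not r) is true.
  So Box Box ((p and (q and r)) -> not not r) is true at c.
Satisfying worlds: {a, b, c, d, e}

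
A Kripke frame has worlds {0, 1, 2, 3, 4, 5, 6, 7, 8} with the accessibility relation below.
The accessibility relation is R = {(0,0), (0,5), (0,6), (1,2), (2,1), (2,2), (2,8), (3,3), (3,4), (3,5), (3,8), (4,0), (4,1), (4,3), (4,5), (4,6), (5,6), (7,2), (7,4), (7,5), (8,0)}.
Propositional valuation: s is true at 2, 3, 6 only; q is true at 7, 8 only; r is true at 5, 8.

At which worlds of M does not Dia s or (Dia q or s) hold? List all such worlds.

Let φ = not Dia s or (Dia q or s). Evaluate φ at each world:
  0 (successors {0, 5, 6}): φ is false.
  1 (successors {2}): φ is false.
  2 (successors {1, 2, 8}): φ is true.
  3 (successors {3, 4, 5, 8}): φ is true.
  4 (successors {0, 1, 3, 5, 6}): φ is false.
  5 (successors {6}): φ is false.
  6 (successors ∅): φ is true.
  7 (successors {2, 4, 5}): φ is false.
  8 (successors {0}): φ is true.
For instance, at 7:
  At 7: not Dia s is false, Dia q or s is false, so not Dia s or (Dia q or s) is false.
    At 7: Dia s is true, so not Dia s is false.
      At 7: Dia s requires s at some successor in {2, 4, 5}.
        s holds at 2, so Dia s is true at 7.
    At 7: Dia q is false, s is false, so Dia q or s is false.
      At 7: Dia q requires q at some successor in {2, 4, 5}.
        At 2: q is false.
        At 4: q is false.
        At 5: q is false.
      So Dia q is false at 7.
Satisfying worlds: {2, 3, 6, 8}

2, 3, 6, 8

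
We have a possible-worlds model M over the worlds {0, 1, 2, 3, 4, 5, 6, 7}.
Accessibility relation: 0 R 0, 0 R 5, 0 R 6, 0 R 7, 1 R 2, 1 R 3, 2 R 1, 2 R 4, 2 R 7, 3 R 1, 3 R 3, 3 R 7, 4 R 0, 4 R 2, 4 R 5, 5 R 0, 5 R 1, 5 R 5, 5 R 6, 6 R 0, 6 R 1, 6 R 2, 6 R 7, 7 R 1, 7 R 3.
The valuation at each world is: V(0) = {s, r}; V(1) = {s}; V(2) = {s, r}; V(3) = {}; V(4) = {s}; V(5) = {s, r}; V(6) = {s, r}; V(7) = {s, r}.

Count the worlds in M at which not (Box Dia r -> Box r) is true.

Recall that Box ψ holds at a world iff ψ holds at every accessible world, and Dia ψ holds iff ψ holds at some accessible world.
Let φ = not (Box Dia r -> Box r). Evaluate φ at each world:
  0 (successors {0, 5, 6, 7}): φ is false.
  1 (successors {2, 3}): φ is true.
  2 (successors {1, 4, 7}): φ is false.
  3 (successors {1, 3, 7}): φ is false.
  4 (successors {0, 2, 5}): φ is false.
  5 (successors {0, 1, 5, 6}): φ is true.
  6 (successors {0, 1, 2, 7}): φ is false.
  7 (successors {1, 3}): φ is true.
For instance, at 2:
  At 2: Box Dia r -> Box r is true, so not (Box Dia r -> Box r) is false.
    At 2: Box Dia r is false, Box r is false, so Box Dia r -> Box r is true.
      At 2: Box Dia r requires Dia r at every successor {1, 4, 7}.
        Dia r fails at 7, so Box Dia r is false at 2.
      At 2: Box r requires r at every successor {1, 4, 7}.
        r fails at 1, so Box r is false at 2.
Satisfying worlds: {1, 5, 7}

3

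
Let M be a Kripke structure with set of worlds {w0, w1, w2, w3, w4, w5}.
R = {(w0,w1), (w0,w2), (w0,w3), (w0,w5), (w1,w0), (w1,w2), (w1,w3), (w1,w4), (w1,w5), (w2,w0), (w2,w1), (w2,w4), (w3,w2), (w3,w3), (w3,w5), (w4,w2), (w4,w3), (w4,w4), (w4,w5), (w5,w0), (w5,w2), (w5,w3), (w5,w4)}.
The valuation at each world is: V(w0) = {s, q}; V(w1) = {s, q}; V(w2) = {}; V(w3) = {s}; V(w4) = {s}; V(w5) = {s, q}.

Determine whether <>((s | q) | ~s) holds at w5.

Recall that <>ψ holds at a world iff ψ holds at some accessible world.
At w5: <>((s | q) | ~s) requires (s | q) | ~s at some successor in {w0, w2, w3, w4}.
  (s | q) | ~s holds at w0, so <>((s | q) | ~s) is true at w5.

Yes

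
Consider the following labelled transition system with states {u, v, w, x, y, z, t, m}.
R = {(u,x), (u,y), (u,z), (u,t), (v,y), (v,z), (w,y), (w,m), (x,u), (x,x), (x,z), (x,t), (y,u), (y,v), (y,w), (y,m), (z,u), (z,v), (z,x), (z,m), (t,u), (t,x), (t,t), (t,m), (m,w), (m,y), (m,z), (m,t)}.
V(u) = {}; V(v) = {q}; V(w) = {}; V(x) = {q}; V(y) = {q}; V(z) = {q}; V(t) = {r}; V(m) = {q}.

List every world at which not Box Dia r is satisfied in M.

Let φ = not Box Dia r. Evaluate φ at each world:
  u (successors {x, y, z, t}): φ is true.
  v (successors {y, z}): φ is true.
  w (successors {y, m}): φ is true.
  x (successors {u, x, z, t}): φ is true.
  y (successors {u, v, w, m}): φ is true.
  z (successors {u, v, x, m}): φ is true.
  t (successors {u, x, t, m}): φ is false.
  m (successors {w, y, z, t}): φ is true.
For instance, at x:
  At x: Box Dia r is false, so not Box Dia r is true.
    At x: Box Dia r requires Dia r at every successor {u, x, z, t}.
      Dia r fails at z, so Box Dia r is false at x.
Satisfying worlds: {u, v, w, x, y, z, m}

u, v, w, x, y, z, m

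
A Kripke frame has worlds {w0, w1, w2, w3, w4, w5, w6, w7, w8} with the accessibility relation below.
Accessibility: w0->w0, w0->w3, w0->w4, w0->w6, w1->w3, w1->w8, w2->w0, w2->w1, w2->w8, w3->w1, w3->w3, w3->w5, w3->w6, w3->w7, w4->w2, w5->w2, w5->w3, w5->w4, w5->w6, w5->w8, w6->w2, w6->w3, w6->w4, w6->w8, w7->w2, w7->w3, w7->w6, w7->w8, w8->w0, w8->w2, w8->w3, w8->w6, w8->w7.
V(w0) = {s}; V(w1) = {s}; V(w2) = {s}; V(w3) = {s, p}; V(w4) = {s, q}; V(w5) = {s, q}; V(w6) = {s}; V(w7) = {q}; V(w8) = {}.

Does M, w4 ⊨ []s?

At w4: []s requires s at every successor {w2}.
  At w2: s is true.
So []s is true at w4.

Yes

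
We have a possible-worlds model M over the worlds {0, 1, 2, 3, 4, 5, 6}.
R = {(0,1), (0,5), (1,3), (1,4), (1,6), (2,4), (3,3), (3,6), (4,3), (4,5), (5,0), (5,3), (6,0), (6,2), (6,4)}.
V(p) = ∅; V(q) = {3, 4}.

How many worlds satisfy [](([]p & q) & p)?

0

Recall that []ψ holds at a world iff ψ holds at every accessible world, and <>ψ holds iff ψ holds at some accessible world.
Let φ = [](([]p & q) & p). Evaluate φ at each world:
  0 (successors {1, 5}): φ is false.
  1 (successors {3, 4, 6}): φ is false.
  2 (successors {4}): φ is false.
  3 (successors {3, 6}): φ is false.
  4 (successors {3, 5}): φ is false.
  5 (successors {0, 3}): φ is false.
  6 (successors {0, 2, 4}): φ is false.
For instance, at 6:
  At 6: [](([]p & q) & p) requires ([]p & q) & p at every successor {0, 2, 4}.
    ([]p & q) & p fails at 0, so [](([]p & q) & p) is false at 6.
      At 0: []p & q is false, p is false, so ([]p & q) & p is false.
Satisfying worlds: none.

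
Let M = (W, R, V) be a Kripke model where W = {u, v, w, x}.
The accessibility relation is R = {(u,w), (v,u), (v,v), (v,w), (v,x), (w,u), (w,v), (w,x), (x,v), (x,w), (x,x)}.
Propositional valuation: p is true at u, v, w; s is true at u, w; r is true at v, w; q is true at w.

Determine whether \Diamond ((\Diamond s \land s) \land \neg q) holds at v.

Yes

Recall that \Diamond ψ holds at a world iff ψ holds at some accessible world.
At v: \Diamond ((\Diamond s \land s) \land \neg q) requires (\Diamond s \land s) \land \neg q at some successor in {u, v, w, x}.
  (\Diamond s \land s) \land \neg q holds at u, so \Diamond ((\Diamond s \land s) \land \neg q) is true at v.
    At u: \Diamond s \land s is true, \neg q is true, so (\Diamond s \land s) \land \neg q is true.
      At u: \Diamond s is true, s is true, so \Diamond s \land s is true.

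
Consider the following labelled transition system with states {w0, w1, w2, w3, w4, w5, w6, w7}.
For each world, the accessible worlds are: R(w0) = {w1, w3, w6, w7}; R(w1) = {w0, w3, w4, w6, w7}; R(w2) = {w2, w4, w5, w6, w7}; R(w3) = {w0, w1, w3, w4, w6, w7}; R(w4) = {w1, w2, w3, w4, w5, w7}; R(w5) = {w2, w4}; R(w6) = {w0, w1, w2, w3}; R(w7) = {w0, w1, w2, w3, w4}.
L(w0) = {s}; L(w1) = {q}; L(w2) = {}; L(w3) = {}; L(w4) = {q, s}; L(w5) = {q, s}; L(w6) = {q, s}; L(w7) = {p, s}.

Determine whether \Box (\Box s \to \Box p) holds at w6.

Yes

Recall that \Box ψ holds at a world iff ψ holds at every accessible world, and \Diamond ψ holds iff ψ holds at some accessible world.
At w6: \Box (\Box s \to \Box p) requires \Box s \to \Box p at every successor {w0, w1, w2, w3}.
  At w0: \Box s \to \Box p is true.
  At w1: \Box s \to \Box p is true.
  At w2: \Box s \to \Box p is true.
  At w3: \Box s \to \Box p is true.
So \Box (\Box s \to \Box p) is true at w6.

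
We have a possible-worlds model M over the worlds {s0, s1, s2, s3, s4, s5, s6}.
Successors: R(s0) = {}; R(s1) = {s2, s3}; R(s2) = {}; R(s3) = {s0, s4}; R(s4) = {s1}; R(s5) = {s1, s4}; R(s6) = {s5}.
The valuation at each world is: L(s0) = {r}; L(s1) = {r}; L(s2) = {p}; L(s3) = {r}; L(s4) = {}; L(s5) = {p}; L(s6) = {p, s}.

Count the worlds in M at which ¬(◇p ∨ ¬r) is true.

2

Let φ = ¬(◇p ∨ ¬r). Evaluate φ at each world:
  s0 (successors ∅): φ is true.
  s1 (successors {s2, s3}): φ is false.
  s2 (successors ∅): φ is false.
  s3 (successors {s0, s4}): φ is true.
  s4 (successors {s1}): φ is false.
  s5 (successors {s1, s4}): φ is false.
  s6 (successors {s5}): φ is false.
For instance, at s4:
  At s4: ◇p ∨ ¬r is true, so ¬(◇p ∨ ¬r) is false.
    At s4: ◇p is false, ¬r is true, so ◇p ∨ ¬r is true.
      At s4: ◇p requires p at some successor in {s1}.
        At s1: p is false.
      So ◇p is false at s4.
Satisfying worlds: {s0, s3}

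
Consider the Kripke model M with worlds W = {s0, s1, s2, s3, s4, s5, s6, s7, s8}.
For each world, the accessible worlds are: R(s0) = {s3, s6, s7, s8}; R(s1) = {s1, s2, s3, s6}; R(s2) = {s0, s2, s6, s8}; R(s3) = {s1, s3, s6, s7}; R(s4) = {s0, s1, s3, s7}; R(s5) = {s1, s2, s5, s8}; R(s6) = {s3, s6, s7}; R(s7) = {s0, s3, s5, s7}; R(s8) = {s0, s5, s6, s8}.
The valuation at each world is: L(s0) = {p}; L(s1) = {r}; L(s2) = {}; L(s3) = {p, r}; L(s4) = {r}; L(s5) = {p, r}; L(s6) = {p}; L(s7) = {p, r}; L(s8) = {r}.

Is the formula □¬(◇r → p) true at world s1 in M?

At s1: □¬(◇r → p) requires ¬(◇r → p) at every successor {s1, s2, s3, s6}.
  ¬(◇r → p) fails at s3, so □¬(◇r → p) is false at s1.
    At s3: ◇r → p is true, so ¬(◇r → p) is false.
      At s3: ◇r is true, p is true, so ◇r → p is true.

No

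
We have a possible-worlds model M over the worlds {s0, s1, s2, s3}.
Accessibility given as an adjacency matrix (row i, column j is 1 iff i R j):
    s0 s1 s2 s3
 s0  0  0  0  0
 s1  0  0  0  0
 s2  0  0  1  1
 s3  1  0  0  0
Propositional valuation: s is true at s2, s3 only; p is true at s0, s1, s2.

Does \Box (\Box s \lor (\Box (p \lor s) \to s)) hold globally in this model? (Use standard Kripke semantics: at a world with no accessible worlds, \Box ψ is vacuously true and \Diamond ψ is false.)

Let φ = \Box (\Box s \lor (\Box (p \lor s) \to s)). Evaluate φ at each world:
  s0 (successors ∅): φ is true.
  s1 (successors ∅): φ is true.
  s2 (successors {s2, s3}): φ is true.
  s3 (successors {s0}): φ is true.
For instance, at s3:
  At s3: \Box (\Box s \lor (\Box (p \lor s) \to s)) requires \Box s \lor (\Box (p \lor s) \to s) at every successor {s0}.
      At s0: \Box s is true, \Box (p \lor s) \to s is false, so \Box s \lor (\Box (p \lor s) \to s) is true.
  So \Box (\Box s \lor (\Box (p \lor s) \to s)) is true at s3.

Yes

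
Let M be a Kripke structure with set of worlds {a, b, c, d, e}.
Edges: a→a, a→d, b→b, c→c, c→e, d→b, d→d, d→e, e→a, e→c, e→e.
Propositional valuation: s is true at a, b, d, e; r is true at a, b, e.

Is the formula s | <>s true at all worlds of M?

Let φ = s | <>s. Evaluate φ at each world:
  a (successors {a, d}): φ is true.
  b (successors {b}): φ is true.
  c (successors {c, e}): φ is true.
  d (successors {b, d, e}): φ is true.
  e (successors {a, c, e}): φ is true.
For instance, at a:
  At a: s is true, <>s is true, so s | <>s is true.
    At a: <>s requires s at some successor in {a, d}.
      s holds at a, so <>s is true at a.

Yes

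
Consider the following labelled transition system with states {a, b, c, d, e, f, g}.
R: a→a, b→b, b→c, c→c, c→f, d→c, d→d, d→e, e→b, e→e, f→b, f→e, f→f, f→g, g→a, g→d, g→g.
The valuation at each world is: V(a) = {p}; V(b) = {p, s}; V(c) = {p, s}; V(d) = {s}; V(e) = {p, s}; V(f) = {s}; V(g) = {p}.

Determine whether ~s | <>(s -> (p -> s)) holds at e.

Yes

At e: ~s is false, <>(s -> (p -> s)) is true, so ~s | <>(s -> (p -> s)) is true.
  At e: <>(s -> (p -> s)) requires s -> (p -> s) at some successor in {b, e}.
    s -> (p -> s) holds at b, so <>(s -> (p -> s)) is true at e.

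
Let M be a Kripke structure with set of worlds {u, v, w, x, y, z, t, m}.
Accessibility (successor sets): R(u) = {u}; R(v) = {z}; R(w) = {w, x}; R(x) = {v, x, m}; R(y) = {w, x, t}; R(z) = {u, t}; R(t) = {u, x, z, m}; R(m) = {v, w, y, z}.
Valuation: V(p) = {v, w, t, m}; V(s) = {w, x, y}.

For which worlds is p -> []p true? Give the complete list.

Let φ = p -> []p. Evaluate φ at each world:
  u (successors {u}): φ is true.
  v (successors {z}): φ is false.
  w (successors {w, x}): φ is false.
  x (successors {v, x, m}): φ is true.
  y (successors {w, x, t}): φ is true.
  z (successors {u, t}): φ is true.
  t (successors {u, x, z, m}): φ is false.
  m (successors {v, w, y, z}): φ is false.
For instance, at m:
  At m: p is true, []p is false, so p -> []p is false.
    At m: []p requires p at every successor {v, w, y, z}.
      p fails at y, so []p is false at m.
Satisfying worlds: {u, x, y, z}

u, x, y, z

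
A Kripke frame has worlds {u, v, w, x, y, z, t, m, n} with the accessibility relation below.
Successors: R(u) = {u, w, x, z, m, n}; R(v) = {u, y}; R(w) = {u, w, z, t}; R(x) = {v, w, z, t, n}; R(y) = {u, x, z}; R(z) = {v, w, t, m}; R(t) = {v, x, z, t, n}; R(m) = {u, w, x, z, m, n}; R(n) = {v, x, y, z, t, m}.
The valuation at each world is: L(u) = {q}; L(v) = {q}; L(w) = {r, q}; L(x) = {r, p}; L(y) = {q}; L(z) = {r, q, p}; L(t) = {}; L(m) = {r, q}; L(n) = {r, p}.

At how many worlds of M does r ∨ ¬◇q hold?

5

Let φ = r ∨ ¬◇q. Evaluate φ at each world:
  u (successors {u, w, x, z, m, n}): φ is false.
  v (successors {u, y}): φ is false.
  w (successors {u, w, z, t}): φ is true.
  x (successors {v, w, z, t, n}): φ is true.
  y (successors {u, x, z}): φ is false.
  z (successors {v, w, t, m}): φ is true.
  t (successors {v, x, z, t, n}): φ is false.
  m (successors {u, w, x, z, m, n}): φ is true.
  n (successors {v, x, y, z, t, m}): φ is true.
For instance, at w:
  At w: r is true, ¬◇q is false, so r ∨ ¬◇q is true.
    At w: ◇q is true, so ¬◇q is false.
      At w: ◇q requires q at some successor in {u, w, z, t}.
        q holds at u, so ◇q is true at w.
Satisfying worlds: {w, x, z, m, n}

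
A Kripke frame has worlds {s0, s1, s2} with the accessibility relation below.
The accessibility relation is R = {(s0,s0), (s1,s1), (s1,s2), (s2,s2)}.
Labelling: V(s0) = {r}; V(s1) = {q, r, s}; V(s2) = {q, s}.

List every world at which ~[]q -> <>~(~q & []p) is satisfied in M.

Let φ = ~[]q -> <>~(~q & []p). Evaluate φ at each world:
  s0 (successors {s0}): φ is true.
  s1 (successors {s1, s2}): φ is true.
  s2 (successors {s2}): φ is true.
For instance, at s1:
  At s1: ~[]q is false, <>~(~q & []p) is true, so ~[]q -> <>~(~q & []p) is true.
    At s1: []q is true, so ~[]q is false.
      At s1: []q requires q at every successor {s1, s2}.
        At s1: q is true.
        At s2: q is true.
      So []q is true at s1.
    At s1: <>~(~q & []p) requires ~(~q & []p) at some successor in {s1, s2}.
      ~(~q & []p) holds at s1, so <>~(~q & []p) is true at s1.
Satisfying worlds: {s0, s1, s2}

s0, s1, s2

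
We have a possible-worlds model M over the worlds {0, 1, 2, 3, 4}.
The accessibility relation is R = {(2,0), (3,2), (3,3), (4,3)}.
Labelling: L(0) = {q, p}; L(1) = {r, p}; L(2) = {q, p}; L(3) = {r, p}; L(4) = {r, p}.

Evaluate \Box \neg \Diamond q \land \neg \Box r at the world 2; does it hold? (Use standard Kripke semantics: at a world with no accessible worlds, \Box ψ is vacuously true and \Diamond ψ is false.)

At 2: \Box \neg \Diamond q is true, \neg \Box r is true, so \Box \neg \Diamond q \land \neg \Box r is true.
  At 2: \Box \neg \Diamond q requires \neg \Diamond q at every successor {0}.
      At 0: \Diamond q is false, so \neg \Diamond q is true.
  So \Box \neg \Diamond q is true at 2.
  At 2: \Box r is false, so \neg \Box r is true.
    At 2: \Box r requires r at every successor {0}.
      r fails at 0, so \Box r is false at 2.

Yes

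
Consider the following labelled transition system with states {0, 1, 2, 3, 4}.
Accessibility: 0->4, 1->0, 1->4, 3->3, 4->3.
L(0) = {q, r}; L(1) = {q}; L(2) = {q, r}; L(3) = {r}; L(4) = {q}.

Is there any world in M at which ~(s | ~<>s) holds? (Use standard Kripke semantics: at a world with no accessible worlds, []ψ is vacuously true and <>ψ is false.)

Let φ = ~(s | ~<>s). Evaluate φ at each world:
  0 (successors {4}): φ is false.
  1 (successors {0, 4}): φ is false.
  2 (successors ∅): φ is false.
  3 (successors {3}): φ is false.
  4 (successors {3}): φ is false.
For instance, at 3:
  At 3: s | ~<>s is true, so ~(s | ~<>s) is false.
    At 3: s is false, ~<>s is true, so s | ~<>s is true.
      At 3: <>s is false, so ~<>s is true.

No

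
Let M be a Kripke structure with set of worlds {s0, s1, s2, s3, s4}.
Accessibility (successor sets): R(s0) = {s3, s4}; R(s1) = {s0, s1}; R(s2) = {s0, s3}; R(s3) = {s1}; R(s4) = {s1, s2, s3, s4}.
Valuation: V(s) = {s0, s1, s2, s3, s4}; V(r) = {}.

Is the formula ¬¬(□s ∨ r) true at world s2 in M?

At s2: ¬(□s ∨ r) is false, so ¬¬(□s ∨ r) is true.
  At s2: □s ∨ r is true, so ¬(□s ∨ r) is false.
    At s2: □s is true, r is false, so □s ∨ r is true.
      At s2: □s requires s at every successor {s0, s3}.
        At s0: s is true.
        At s3: s is true.
      So □s is true at s2.

Yes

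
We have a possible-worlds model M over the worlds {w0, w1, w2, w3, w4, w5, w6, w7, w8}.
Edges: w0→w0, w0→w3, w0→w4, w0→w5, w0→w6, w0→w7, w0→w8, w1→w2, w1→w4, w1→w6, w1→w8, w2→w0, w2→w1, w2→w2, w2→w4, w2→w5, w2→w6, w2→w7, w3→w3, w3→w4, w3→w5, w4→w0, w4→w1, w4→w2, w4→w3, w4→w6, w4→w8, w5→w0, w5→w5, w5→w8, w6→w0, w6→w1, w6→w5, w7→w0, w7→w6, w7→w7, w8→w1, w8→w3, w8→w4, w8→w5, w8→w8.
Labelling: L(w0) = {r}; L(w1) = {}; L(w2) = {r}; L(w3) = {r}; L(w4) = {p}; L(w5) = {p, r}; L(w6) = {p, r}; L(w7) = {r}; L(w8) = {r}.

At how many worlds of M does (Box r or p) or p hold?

Let φ = (Box r or p) or p. Evaluate φ at each world:
  w0 (successors {w0, w3, w4, w5, w6, w7, w8}): φ is false.
  w1 (successors {w2, w4, w6, w8}): φ is false.
  w2 (successors {w0, w1, w2, w4, w5, w6, w7}): φ is false.
  w3 (successors {w3, w4, w5}): φ is false.
  w4 (successors {w0, w1, w2, w3, w6, w8}): φ is true.
  w5 (successors {w0, w5, w8}): φ is true.
  w6 (successors {w0, w1, w5}): φ is true.
  w7 (successors {w0, w6, w7}): φ is true.
  w8 (successors {w1, w3, w4, w5, w8}): φ is false.
For instance, at w8:
  At w8: Box r or p is false, p is false, so (Box r or p) or p is false.
    At w8: Box r is false, p is false, so Box r or p is false.
      At w8: Box r requires r at every successor {w1, w3, w4, w5, w8}.
        r fails at w1, so Box r is false at w8.
Satisfying worlds: {w4, w5, w6, w7}

4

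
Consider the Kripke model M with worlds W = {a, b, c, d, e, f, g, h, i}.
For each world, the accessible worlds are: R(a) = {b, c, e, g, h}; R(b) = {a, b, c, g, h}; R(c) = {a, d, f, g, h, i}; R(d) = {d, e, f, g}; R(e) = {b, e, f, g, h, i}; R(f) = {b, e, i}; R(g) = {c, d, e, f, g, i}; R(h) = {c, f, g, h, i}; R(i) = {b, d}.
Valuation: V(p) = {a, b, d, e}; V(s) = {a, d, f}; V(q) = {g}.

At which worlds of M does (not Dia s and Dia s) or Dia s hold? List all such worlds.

Let φ = (not Dia s and Dia s) or Dia s. Evaluate φ at each world:
  a (successors {b, c, e, g, h}): φ is false.
  b (successors {a, b, c, g, h}): φ is true.
  c (successors {a, d, f, g, h, i}): φ is true.
  d (successors {d, e, f, g}): φ is true.
  e (successors {b, e, f, g, h, i}): φ is true.
  f (successors {b, e, i}): φ is false.
  g (successors {c, d, e, f, g, i}): φ is true.
  h (successors {c, f, g, h, i}): φ is true.
  i (successors {b, d}): φ is true.
For instance, at h:
  At h: not Dia s and Dia s is false, Dia s is true, so (not Dia s and Dia s) or Dia s is true.
    At h: not Dia s is false, Dia s is true, so not Dia s and Dia s is false.
      At h: Dia s is true, so not Dia s is false.
      At h: Dia s requires s at some successor in {c, f, g, h, i}.
        s holds at f, so Dia s is true at h.
    At h: Dia s requires s at some successor in {c, f, g, h, i}.
      s holds at f, so Dia s is true at h.
Satisfying worlds: {b, c, d, e, g, h, i}

b, c, d, e, g, h, i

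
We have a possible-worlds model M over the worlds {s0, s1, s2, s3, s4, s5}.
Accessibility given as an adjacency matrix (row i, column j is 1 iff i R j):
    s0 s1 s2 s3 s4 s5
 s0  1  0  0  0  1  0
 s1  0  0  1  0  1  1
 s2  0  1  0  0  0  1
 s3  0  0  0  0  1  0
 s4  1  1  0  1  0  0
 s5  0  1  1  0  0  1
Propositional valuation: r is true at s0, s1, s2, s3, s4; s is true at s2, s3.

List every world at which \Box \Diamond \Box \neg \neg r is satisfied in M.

Let φ = \Box \Diamond \Box \neg \neg r. Evaluate φ at each world:
  s0 (successors {s0, s4}): φ is true.
  s1 (successors {s2, s4, s5}): φ is false.
  s2 (successors {s1, s5}): φ is false.
  s3 (successors {s4}): φ is true.
  s4 (successors {s0, s1, s3}): φ is true.
  s5 (successors {s1, s2, s5}): φ is false.
For instance, at s5:
  At s5: \Box \Diamond \Box \neg \neg r requires \Diamond \Box \neg \neg r at every successor {s1, s2, s5}.
    \Diamond \Box \neg \neg r fails at s2, so \Box \Diamond \Box \neg \neg r is false at s5.
      At s2: \Diamond \Box \neg \neg r requires \Box \neg \neg r at some successor in {s1, s5}.
        At s1: \Box \neg \neg r is false.
        At s5: \Box \neg \neg r is false.
      So \Diamond \Box \neg \neg r is false at s2.
Satisfying worlds: {s0, s3, s4}

s0, s3, s4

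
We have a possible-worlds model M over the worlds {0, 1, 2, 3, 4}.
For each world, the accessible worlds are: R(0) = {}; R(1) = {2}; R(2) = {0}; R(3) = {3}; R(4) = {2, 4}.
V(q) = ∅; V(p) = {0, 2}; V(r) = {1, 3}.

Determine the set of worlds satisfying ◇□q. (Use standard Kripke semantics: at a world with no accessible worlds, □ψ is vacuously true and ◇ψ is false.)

2

Let φ = ◇□q. Evaluate φ at each world:
  0 (successors ∅): φ is false.
  1 (successors {2}): φ is false.
  2 (successors {0}): φ is true.
  3 (successors {3}): φ is false.
  4 (successors {2, 4}): φ is false.
For instance, at 2:
  At 2: ◇□q requires □q at some successor in {0}.
    □q holds at 0, so ◇□q is true at 2.
      At 0: no accessible worlds, so □q holds vacuously.
Satisfying worlds: {2}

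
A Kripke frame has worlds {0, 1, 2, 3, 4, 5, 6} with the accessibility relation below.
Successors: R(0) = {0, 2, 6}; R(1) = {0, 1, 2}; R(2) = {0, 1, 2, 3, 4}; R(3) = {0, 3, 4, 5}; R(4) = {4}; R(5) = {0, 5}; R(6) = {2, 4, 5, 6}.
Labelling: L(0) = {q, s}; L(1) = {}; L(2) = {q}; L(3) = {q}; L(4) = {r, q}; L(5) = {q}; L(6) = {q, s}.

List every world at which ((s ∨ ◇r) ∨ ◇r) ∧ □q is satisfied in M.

Let φ = ((s ∨ ◇r) ∨ ◇r) ∧ □q. Evaluate φ at each world:
  0 (successors {0, 2, 6}): φ is true.
  1 (successors {0, 1, 2}): φ is false.
  2 (successors {0, 1, 2, 3, 4}): φ is false.
  3 (successors {0, 3, 4, 5}): φ is true.
  4 (successors {4}): φ is true.
  5 (successors {0, 5}): φ is false.
  6 (successors {2, 4, 5, 6}): φ is true.
For instance, at 5:
  At 5: (s ∨ ◇r) ∨ ◇r is false, □q is true, so ((s ∨ ◇r) ∨ ◇r) ∧ □q is false.
    At 5: s ∨ ◇r is false, ◇r is false, so (s ∨ ◇r) ∨ ◇r is false.
      At 5: s is false, ◇r is false, so s ∨ ◇r is false.
      At 5: ◇r requires r at some successor in {0, 5}.
        At 0: r is false.
        At 5: r is false.
      So ◇r is false at 5.
    At 5: □q requires q at every successor {0, 5}.
      At 0: q is true.
      At 5: q is true.
    So □q is true at 5.
Satisfying worlds: {0, 3, 4, 6}

0, 3, 4, 6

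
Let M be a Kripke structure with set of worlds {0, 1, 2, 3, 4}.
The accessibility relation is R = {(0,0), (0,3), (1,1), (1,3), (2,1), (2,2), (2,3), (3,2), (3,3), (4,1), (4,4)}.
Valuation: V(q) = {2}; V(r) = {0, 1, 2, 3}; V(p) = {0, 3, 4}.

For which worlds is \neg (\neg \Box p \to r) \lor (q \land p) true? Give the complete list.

Recall that \Box ψ holds at a world iff ψ holds at every accessible world, and \Diamond ψ holds iff ψ holds at some accessible world.
Let φ = \neg (\neg \Box p \to r) \lor (q \land p). Evaluate φ at each world:
  0 (successors {0, 3}): φ is false.
  1 (successors {1, 3}): φ is false.
  2 (successors {1, 2, 3}): φ is false.
  3 (successors {2, 3}): φ is false.
  4 (successors {1, 4}): φ is true.
For instance, at 0:
  At 0: \neg (\neg \Box p \to r) is false, q \land p is false, so \neg (\neg \Box p \to r) \lor (q \land p) is false.
    At 0: \neg \Box p \to r is true, so \neg (\neg \Box p \to r) is false.
      At 0: \neg \Box p is false, r is true, so \neg \Box p \to r is true.
Satisfying worlds: {4}

4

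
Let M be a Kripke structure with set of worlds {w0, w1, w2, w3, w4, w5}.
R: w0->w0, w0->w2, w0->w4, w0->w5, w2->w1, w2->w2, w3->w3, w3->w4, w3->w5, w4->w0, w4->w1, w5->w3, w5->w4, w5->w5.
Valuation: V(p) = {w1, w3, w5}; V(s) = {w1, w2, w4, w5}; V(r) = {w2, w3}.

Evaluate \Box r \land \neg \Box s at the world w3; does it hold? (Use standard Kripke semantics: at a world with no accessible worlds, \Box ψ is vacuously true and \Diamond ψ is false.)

No

At w3: \Box r is false, \neg \Box s is true, so \Box r \land \neg \Box s is false.
  At w3: \Box r requires r at every successor {w3, w4, w5}.
    r fails at w4, so \Box r is false at w3.
  At w3: \Box s is false, so \neg \Box s is true.
    At w3: \Box s requires s at every successor {w3, w4, w5}.
      s fails at w3, so \Box s is false at w3.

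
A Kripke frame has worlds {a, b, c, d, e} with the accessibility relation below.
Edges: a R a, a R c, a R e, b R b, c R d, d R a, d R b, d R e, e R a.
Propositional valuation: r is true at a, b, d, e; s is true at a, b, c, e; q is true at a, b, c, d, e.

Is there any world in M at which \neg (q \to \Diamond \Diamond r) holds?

Recall that \Diamond ψ holds at a world iff ψ holds at some accessible world.
Let φ = \neg (q \to \Diamond \Diamond r). Evaluate φ at each world:
  a (successors {a, c, e}): φ is false.
  b (successors {b}): φ is false.
  c (successors {d}): φ is false.
  d (successors {a, b, e}): φ is false.
  e (successors {a}): φ is false.
For instance, at d:
  At d: q \to \Diamond \Diamond r is true, so \neg (q \to \Diamond \Diamond r) is false.
    At d: q is true, \Diamond \Diamond r is true, so q \to \Diamond \Diamond r is true.
      At d: \Diamond \Diamond r requires \Diamond r at some successor in {a, b, e}.
        \Diamond r holds at a, so \Diamond \Diamond r is true at d.

No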